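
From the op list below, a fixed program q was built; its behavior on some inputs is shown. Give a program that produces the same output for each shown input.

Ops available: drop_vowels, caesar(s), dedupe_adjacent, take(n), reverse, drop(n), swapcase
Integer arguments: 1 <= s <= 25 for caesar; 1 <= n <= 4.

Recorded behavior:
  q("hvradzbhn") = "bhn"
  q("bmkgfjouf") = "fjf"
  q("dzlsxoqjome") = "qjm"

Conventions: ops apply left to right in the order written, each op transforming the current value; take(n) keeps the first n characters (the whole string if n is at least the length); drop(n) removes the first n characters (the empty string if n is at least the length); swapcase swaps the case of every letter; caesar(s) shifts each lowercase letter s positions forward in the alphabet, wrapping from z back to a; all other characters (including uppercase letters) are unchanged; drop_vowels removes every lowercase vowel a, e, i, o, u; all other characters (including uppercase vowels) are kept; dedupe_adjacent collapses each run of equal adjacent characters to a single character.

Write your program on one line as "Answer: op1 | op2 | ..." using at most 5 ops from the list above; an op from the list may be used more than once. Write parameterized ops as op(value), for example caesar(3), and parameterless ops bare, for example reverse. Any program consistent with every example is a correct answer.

drop_vowels | reverse | take(3) | reverse

Check, running the answer program on each example:
  "hvradzbhn" -> "hvrdzbhn" -> "nhbzdrvh" -> "nhb" -> "bhn"
  "bmkgfjouf" -> "bmkgfjf" -> "fjfgkmb" -> "fjf" -> "fjf"
  "dzlsxoqjome" -> "dzlsxqjm" -> "mjqxslzd" -> "mjq" -> "qjm"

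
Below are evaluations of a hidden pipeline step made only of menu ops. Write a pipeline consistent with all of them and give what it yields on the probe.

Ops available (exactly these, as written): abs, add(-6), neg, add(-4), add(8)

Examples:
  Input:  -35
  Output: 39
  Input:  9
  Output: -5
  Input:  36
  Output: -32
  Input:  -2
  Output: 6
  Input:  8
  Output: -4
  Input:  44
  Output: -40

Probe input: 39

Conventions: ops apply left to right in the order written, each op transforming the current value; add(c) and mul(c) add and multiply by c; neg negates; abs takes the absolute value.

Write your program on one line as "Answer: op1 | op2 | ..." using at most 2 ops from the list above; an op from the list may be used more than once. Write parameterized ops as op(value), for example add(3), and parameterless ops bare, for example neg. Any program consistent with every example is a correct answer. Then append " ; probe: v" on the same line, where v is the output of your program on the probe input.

add(-4) | neg ; probe: -35

Check, running the answer program on each example:
  -35 -> -39 -> 39
  9 -> 5 -> -5
  36 -> 32 -> -32
  -2 -> -6 -> 6
  8 -> 4 -> -4
  44 -> 40 -> -40
  probe: 39 -> 35 -> -35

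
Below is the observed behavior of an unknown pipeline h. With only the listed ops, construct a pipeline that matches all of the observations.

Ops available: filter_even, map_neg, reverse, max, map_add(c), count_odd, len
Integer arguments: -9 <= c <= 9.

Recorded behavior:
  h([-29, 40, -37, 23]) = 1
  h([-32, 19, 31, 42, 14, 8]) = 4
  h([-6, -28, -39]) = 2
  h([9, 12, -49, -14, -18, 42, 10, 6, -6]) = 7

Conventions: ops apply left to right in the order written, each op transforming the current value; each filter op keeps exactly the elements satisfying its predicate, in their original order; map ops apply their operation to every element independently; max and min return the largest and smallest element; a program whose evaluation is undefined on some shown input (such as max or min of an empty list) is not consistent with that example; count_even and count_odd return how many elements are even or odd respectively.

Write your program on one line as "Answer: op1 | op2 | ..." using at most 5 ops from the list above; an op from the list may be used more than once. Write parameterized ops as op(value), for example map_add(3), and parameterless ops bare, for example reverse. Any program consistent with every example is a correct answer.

map_add(4) | map_neg | filter_even | len

Check, running the answer program on each example:
  [-29, 40, -37, 23] -> [-25, 44, -33, 27] -> [25, -44, 33, -27] -> [-44] -> 1
  [-32, 19, 31, 42, 14, 8] -> [-28, 23, 35, 46, 18, 12] -> [28, -23, -35, -46, -18, -12] -> [28, -46, -18, -12] -> 4
  [-6, -28, -39] -> [-2, -24, -35] -> [2, 24, 35] -> [2, 24] -> 2
  [9, 12, -49, -14, -18, 42, 10, 6, -6] -> [13, 16, -45, -10, -14, 46, 14, 10, -2] -> [-13, -16, 45, 10, 14, -46, -14, -10, 2] -> [-16, 10, 14, -46, -14, -10, 2] -> 7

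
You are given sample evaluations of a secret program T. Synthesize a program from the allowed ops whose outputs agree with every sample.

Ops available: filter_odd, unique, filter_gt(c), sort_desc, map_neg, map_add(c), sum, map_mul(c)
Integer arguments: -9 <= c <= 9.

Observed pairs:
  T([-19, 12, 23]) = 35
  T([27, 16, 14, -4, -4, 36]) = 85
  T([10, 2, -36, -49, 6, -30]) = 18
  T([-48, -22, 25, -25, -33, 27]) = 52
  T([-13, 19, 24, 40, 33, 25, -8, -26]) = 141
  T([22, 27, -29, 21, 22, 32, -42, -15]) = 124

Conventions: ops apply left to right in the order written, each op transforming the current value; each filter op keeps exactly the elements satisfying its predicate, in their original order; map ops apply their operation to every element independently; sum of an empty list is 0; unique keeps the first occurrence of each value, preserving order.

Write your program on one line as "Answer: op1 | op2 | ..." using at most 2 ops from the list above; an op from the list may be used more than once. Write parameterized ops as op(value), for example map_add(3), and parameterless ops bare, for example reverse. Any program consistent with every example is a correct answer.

filter_gt(-7) | sum

Check, running the answer program on each example:
  [-19, 12, 23] -> [12, 23] -> 35
  [27, 16, 14, -4, -4, 36] -> [27, 16, 14, -4, -4, 36] -> 85
  [10, 2, -36, -49, 6, -30] -> [10, 2, 6] -> 18
  [-48, -22, 25, -25, -33, 27] -> [25, 27] -> 52
  [-13, 19, 24, 40, 33, 25, -8, -26] -> [19, 24, 40, 33, 25] -> 141
  [22, 27, -29, 21, 22, 32, -42, -15] -> [22, 27, 21, 22, 32] -> 124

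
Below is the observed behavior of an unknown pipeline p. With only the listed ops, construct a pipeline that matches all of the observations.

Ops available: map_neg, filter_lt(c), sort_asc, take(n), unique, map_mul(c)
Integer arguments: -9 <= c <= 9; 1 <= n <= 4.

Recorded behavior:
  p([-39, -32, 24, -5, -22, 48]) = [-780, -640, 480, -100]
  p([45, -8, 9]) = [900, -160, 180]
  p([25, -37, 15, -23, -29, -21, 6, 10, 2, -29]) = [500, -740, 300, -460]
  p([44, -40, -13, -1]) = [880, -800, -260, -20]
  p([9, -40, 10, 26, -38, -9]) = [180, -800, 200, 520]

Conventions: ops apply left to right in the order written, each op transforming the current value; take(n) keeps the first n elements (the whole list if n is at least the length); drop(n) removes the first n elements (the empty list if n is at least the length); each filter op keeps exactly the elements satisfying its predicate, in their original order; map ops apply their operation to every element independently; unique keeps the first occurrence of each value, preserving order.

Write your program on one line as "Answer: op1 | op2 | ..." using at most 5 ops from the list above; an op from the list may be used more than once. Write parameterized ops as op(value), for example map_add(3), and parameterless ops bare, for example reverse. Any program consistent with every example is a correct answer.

map_mul(4) | unique | map_mul(-5) | take(4) | map_neg

Check, running the answer program on each example:
  [-39, -32, 24, -5, -22, 48] -> [-156, -128, 96, -20, -88, 192] -> [-156, -128, 96, -20, -88, 192] -> [780, 640, -480, 100, 440, -960] -> [780, 640, -480, 100] -> [-780, -640, 480, -100]
  [45, -8, 9] -> [180, -32, 36] -> [180, -32, 36] -> [-900, 160, -180] -> [-900, 160, -180] -> [900, -160, 180]
  [25, -37, 15, -23, -29, -21, 6, 10, 2, -29] -> [100, -148, 60, -92, -116, -84, 24, 40, 8, -116] -> [100, -148, 60, -92, -116, -84, 24, 40, 8] -> [-500, 740, -300, 460, 580, 420, -120, -200, -40] -> [-500, 740, -300, 460] -> [500, -740, 300, -460]
  [44, -40, -13, -1] -> [176, -160, -52, -4] -> [176, -160, -52, -4] -> [-880, 800, 260, 20] -> [-880, 800, 260, 20] -> [880, -800, -260, -20]
  [9, -40, 10, 26, -38, -9] -> [36, -160, 40, 104, -152, -36] -> [36, -160, 40, 104, -152, -36] -> [-180, 800, -200, -520, 760, 180] -> [-180, 800, -200, -520] -> [180, -800, 200, 520]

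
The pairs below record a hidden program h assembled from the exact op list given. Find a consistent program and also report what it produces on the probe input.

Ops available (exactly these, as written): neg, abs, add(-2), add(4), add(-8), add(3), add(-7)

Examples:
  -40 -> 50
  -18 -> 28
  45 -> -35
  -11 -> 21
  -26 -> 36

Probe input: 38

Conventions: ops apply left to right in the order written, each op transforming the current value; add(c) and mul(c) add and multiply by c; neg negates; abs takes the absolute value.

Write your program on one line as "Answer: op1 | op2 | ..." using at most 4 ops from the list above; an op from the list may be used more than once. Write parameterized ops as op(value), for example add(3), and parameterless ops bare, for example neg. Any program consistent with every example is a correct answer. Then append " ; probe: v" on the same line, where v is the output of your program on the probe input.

add(-8) | add(-2) | neg ; probe: -28

Check, running the answer program on each example:
  -40 -> -48 -> -50 -> 50
  -18 -> -26 -> -28 -> 28
  45 -> 37 -> 35 -> -35
  -11 -> -19 -> -21 -> 21
  -26 -> -34 -> -36 -> 36
  probe: 38 -> 30 -> 28 -> -28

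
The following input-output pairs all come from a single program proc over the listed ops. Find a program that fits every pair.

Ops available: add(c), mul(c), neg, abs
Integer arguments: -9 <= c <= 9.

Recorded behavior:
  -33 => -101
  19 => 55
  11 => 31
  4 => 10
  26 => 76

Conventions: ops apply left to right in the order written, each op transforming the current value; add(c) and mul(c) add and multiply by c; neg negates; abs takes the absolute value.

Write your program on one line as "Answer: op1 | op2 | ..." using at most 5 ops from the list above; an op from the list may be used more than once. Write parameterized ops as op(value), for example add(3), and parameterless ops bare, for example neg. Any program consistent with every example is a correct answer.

mul(-3) | add(1) | add(1) | neg

Check, running the answer program on each example:
  -33 -> 99 -> 100 -> 101 -> -101
  19 -> -57 -> -56 -> -55 -> 55
  11 -> -33 -> -32 -> -31 -> 31
  4 -> -12 -> -11 -> -10 -> 10
  26 -> -78 -> -77 -> -76 -> 76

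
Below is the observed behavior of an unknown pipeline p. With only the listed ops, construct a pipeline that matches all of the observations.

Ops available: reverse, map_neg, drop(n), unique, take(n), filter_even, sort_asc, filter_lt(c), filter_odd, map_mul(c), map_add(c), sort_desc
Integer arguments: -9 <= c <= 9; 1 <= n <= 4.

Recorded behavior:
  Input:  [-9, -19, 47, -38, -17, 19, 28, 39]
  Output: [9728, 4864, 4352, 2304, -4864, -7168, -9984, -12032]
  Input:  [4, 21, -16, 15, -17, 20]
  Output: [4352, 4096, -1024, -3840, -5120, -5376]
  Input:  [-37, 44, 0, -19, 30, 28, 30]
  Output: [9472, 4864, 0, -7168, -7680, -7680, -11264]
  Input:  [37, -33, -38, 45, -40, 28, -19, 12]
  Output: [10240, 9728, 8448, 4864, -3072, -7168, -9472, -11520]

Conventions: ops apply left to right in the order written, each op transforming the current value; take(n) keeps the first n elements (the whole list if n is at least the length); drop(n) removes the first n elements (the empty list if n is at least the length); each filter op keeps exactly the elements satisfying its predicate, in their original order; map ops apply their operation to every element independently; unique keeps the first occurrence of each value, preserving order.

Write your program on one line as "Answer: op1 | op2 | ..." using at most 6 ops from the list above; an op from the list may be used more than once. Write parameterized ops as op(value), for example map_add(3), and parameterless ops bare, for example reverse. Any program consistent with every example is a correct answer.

reverse | map_neg | sort_desc | map_mul(-4) | map_mul(-8) | map_mul(8)

Check, running the answer program on each example:
  [-9, -19, 47, -38, -17, 19, 28, 39] -> [39, 28, 19, -17, -38, 47, -19, -9] -> [-39, -28, -19, 17, 38, -47, 19, 9] -> [38, 19, 17, 9, -19, -28, -39, -47] -> [-152, -76, -68, -36, 76, 112, 156, 188] -> [1216, 608, 544, 288, -608, -896, -1248, -1504] -> [9728, 4864, 4352, 2304, -4864, -7168, -9984, -12032]
  [4, 21, -16, 15, -17, 20] -> [20, -17, 15, -16, 21, 4] -> [-20, 17, -15, 16, -21, -4] -> [17, 16, -4, -15, -20, -21] -> [-68, -64, 16, 60, 80, 84] -> [544, 512, -128, -480, -640, -672] -> [4352, 4096, -1024, -3840, -5120, -5376]
  [-37, 44, 0, -19, 30, 28, 30] -> [30, 28, 30, -19, 0, 44, -37] -> [-30, -28, -30, 19, 0, -44, 37] -> [37, 19, 0, -28, -30, -30, -44] -> [-148, -76, 0, 112, 120, 120, 176] -> [1184, 608, 0, -896, -960, -960, -1408] -> [9472, 4864, 0, -7168, -7680, -7680, -11264]
  [37, -33, -38, 45, -40, 28, -19, 12] -> [12, -19, 28, -40, 45, -38, -33, 37] -> [-12, 19, -28, 40, -45, 38, 33, -37] -> [40, 38, 33, 19, -12, -28, -37, -45] -> [-160, -152, -132, -76, 48, 112, 148, 180] -> [1280, 1216, 1056, 608, -384, -896, -1184, -1440] -> [10240, 9728, 8448, 4864, -3072, -7168, -9472, -11520]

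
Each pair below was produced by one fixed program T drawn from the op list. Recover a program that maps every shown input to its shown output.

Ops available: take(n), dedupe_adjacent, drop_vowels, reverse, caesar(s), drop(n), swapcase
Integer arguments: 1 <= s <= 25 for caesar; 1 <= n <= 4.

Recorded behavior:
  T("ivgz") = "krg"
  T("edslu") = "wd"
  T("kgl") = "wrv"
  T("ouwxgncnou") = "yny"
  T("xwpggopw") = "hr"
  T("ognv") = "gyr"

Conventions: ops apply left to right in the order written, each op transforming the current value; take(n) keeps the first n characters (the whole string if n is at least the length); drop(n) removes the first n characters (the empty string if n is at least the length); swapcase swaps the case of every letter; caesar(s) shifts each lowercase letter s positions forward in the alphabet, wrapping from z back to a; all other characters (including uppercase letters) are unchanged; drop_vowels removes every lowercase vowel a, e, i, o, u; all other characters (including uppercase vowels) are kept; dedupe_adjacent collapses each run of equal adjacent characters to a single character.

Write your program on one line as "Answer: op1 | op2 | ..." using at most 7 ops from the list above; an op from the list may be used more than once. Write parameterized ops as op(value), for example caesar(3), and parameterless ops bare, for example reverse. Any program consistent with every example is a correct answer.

drop_vowels | caesar(21) | reverse | take(3) | caesar(16) | drop_vowels

Check, running the answer program on each example:
  "ivgz" -> "vgz" -> "qbu" -> "ubq" -> "ubq" -> "krg" -> "krg"
  "edslu" -> "dsl" -> "yng" -> "gny" -> "gny" -> "wdo" -> "wd"
  "kgl" -> "kgl" -> "fbg" -> "gbf" -> "gbf" -> "wrv" -> "wrv"
  "ouwxgncnou" -> "wxgncn" -> "rsbixi" -> "ixibsr" -> "ixi" -> "yny" -> "yny"
  "xwpggopw" -> "xwpggpw" -> "srkbbkr" -> "rkbbkrs" -> "rkb" -> "har" -> "hr"
  "ognv" -> "gnv" -> "biq" -> "qib" -> "qib" -> "gyr" -> "gyr"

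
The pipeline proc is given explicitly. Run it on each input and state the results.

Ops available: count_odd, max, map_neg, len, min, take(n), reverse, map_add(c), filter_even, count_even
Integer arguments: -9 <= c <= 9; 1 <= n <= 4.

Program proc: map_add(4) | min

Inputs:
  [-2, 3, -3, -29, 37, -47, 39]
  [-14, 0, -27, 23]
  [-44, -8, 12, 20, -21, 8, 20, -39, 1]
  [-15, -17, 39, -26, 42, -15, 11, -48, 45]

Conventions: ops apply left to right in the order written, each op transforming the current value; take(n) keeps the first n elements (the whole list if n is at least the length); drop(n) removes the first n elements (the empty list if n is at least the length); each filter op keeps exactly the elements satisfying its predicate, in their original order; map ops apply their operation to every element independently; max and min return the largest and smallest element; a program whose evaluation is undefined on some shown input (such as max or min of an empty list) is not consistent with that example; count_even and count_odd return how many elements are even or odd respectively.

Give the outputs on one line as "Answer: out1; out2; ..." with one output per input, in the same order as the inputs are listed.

Execution, op by op:
  [-2, 3, -3, -29, 37, -47, 39] -> [2, 7, 1, -25, 41, -43, 43] -> -43
  [-14, 0, -27, 23] -> [-10, 4, -23, 27] -> -23
  [-44, -8, 12, 20, -21, 8, 20, -39, 1] -> [-40, -4, 16, 24, -17, 12, 24, -35, 5] -> -40
  [-15, -17, 39, -26, 42, -15, 11, -48, 45] -> [-11, -13, 43, -22, 46, -11, 15, -44, 49] -> -44

-43; -23; -40; -44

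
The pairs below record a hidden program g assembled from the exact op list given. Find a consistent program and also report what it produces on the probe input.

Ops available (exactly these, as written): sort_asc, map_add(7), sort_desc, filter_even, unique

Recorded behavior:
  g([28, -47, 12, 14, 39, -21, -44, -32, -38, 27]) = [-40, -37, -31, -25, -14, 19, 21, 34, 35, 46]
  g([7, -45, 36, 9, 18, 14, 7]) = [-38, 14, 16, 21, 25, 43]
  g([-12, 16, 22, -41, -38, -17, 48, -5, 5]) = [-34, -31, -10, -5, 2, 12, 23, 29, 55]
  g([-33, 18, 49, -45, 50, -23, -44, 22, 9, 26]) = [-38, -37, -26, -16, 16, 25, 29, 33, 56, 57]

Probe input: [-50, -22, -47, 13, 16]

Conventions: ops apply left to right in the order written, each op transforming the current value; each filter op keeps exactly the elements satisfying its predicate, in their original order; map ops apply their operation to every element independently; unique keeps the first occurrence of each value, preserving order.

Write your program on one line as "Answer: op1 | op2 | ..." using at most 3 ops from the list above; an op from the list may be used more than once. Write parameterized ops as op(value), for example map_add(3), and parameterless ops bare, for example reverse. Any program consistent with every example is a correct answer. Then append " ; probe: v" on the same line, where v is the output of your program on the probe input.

map_add(7) | unique | sort_asc ; probe: [-43, -40, -15, 20, 23]

Check, running the answer program on each example:
  [28, -47, 12, 14, 39, -21, -44, -32, -38, 27] -> [35, -40, 19, 21, 46, -14, -37, -25, -31, 34] -> [35, -40, 19, 21, 46, -14, -37, -25, -31, 34] -> [-40, -37, -31, -25, -14, 19, 21, 34, 35, 46]
  [7, -45, 36, 9, 18, 14, 7] -> [14, -38, 43, 16, 25, 21, 14] -> [14, -38, 43, 16, 25, 21] -> [-38, 14, 16, 21, 25, 43]
  [-12, 16, 22, -41, -38, -17, 48, -5, 5] -> [-5, 23, 29, -34, -31, -10, 55, 2, 12] -> [-5, 23, 29, -34, -31, -10, 55, 2, 12] -> [-34, -31, -10, -5, 2, 12, 23, 29, 55]
  [-33, 18, 49, -45, 50, -23, -44, 22, 9, 26] -> [-26, 25, 56, -38, 57, -16, -37, 29, 16, 33] -> [-26, 25, 56, -38, 57, -16, -37, 29, 16, 33] -> [-38, -37, -26, -16, 16, 25, 29, 33, 56, 57]
  probe: [-50, -22, -47, 13, 16] -> [-43, -15, -40, 20, 23] -> [-43, -15, -40, 20, 23] -> [-43, -40, -15, 20, 23]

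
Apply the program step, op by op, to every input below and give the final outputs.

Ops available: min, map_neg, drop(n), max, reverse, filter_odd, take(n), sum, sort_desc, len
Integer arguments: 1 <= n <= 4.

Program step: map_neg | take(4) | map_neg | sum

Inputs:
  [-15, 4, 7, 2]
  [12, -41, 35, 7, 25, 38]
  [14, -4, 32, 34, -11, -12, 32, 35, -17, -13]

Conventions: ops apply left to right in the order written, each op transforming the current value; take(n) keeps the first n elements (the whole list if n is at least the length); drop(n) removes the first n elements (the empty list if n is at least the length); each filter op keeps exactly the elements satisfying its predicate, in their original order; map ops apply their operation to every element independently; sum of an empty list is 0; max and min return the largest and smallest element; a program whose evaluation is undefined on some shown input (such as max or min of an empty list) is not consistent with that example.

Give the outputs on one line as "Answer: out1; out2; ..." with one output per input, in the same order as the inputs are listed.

-2; 13; 76

Execution, op by op:
  [-15, 4, 7, 2] -> [15, -4, -7, -2] -> [15, -4, -7, -2] -> [-15, 4, 7, 2] -> -2
  [12, -41, 35, 7, 25, 38] -> [-12, 41, -35, -7, -25, -38] -> [-12, 41, -35, -7] -> [12, -41, 35, 7] -> 13
  [14, -4, 32, 34, -11, -12, 32, 35, -17, -13] -> [-14, 4, -32, -34, 11, 12, -32, -35, 17, 13] -> [-14, 4, -32, -34] -> [14, -4, 32, 34] -> 76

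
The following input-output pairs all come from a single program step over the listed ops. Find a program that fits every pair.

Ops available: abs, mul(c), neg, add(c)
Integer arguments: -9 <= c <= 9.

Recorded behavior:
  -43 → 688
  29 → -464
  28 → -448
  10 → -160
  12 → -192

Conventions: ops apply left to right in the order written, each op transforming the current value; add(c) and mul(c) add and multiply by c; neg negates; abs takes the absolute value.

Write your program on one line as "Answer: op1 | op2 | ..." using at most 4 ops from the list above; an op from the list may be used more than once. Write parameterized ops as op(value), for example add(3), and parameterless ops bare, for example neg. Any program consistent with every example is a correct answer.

mul(-8) | neg | mul(-2)

Check, running the answer program on each example:
  -43 -> 344 -> -344 -> 688
  29 -> -232 -> 232 -> -464
  28 -> -224 -> 224 -> -448
  10 -> -80 -> 80 -> -160
  12 -> -96 -> 96 -> -192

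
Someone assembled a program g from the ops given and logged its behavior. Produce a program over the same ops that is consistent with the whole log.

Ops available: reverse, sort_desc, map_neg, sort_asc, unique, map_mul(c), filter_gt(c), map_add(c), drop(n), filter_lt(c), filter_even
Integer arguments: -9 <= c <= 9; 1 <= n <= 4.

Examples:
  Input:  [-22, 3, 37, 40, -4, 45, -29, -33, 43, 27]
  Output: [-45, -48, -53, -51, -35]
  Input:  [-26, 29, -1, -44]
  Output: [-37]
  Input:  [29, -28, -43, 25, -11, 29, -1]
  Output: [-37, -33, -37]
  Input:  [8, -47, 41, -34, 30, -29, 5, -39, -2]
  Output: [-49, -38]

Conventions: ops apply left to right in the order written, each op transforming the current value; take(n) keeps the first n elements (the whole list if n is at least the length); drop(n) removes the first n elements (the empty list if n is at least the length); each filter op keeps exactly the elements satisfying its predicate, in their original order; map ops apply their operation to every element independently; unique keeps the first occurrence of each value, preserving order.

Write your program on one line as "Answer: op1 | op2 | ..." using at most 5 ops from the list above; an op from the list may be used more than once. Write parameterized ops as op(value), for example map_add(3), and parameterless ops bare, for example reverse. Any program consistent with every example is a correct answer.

map_neg | filter_lt(-1) | filter_lt(-8) | map_add(-8)

Check, running the answer program on each example:
  [-22, 3, 37, 40, -4, 45, -29, -33, 43, 27] -> [22, -3, -37, -40, 4, -45, 29, 33, -43, -27] -> [-3, -37, -40, -45, -43, -27] -> [-37, -40, -45, -43, -27] -> [-45, -48, -53, -51, -35]
  [-26, 29, -1, -44] -> [26, -29, 1, 44] -> [-29] -> [-29] -> [-37]
  [29, -28, -43, 25, -11, 29, -1] -> [-29, 28, 43, -25, 11, -29, 1] -> [-29, -25, -29] -> [-29, -25, -29] -> [-37, -33, -37]
  [8, -47, 41, -34, 30, -29, 5, -39, -2] -> [-8, 47, -41, 34, -30, 29, -5, 39, 2] -> [-8, -41, -30, -5] -> [-41, -30] -> [-49, -38]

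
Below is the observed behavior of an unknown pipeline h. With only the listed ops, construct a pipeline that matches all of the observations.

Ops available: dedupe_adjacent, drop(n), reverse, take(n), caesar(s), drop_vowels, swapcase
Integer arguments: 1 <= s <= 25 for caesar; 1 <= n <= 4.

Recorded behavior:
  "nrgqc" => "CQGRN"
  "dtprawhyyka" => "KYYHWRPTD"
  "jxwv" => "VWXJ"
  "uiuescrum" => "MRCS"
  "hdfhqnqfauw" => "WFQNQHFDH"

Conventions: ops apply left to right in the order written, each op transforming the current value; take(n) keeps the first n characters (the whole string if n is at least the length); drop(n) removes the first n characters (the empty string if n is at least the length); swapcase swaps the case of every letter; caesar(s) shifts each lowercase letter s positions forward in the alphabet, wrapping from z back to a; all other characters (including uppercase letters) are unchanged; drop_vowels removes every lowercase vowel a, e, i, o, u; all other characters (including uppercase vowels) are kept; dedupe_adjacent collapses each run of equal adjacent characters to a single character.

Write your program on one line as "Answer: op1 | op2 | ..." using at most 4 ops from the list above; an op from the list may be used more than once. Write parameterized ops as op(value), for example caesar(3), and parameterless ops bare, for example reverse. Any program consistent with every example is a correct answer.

reverse | drop_vowels | swapcase

Check, running the answer program on each example:
  "nrgqc" -> "cqgrn" -> "cqgrn" -> "CQGRN"
  "dtprawhyyka" -> "akyyhwarptd" -> "kyyhwrptd" -> "KYYHWRPTD"
  "jxwv" -> "vwxj" -> "vwxj" -> "VWXJ"
  "uiuescrum" -> "murcseuiu" -> "mrcs" -> "MRCS"
  "hdfhqnqfauw" -> "wuafqnqhfdh" -> "wfqnqhfdh" -> "WFQNQHFDH"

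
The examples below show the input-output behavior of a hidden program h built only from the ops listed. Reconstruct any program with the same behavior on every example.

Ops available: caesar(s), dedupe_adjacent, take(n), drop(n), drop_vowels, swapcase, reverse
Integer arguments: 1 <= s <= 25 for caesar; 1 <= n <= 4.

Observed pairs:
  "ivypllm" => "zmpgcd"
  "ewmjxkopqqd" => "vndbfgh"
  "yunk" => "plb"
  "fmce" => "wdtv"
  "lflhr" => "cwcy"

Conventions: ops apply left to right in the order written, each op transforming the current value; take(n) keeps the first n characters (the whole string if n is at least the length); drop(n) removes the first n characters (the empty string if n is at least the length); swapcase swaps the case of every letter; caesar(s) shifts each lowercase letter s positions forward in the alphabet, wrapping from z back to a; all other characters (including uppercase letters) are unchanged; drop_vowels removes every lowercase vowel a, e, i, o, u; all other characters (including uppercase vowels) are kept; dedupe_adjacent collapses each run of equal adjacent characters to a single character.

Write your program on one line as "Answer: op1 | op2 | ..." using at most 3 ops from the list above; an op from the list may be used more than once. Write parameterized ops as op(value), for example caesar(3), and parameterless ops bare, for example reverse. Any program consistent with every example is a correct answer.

caesar(17) | drop_vowels | dedupe_adjacent

Check, running the answer program on each example:
  "ivypllm" -> "zmpgccd" -> "zmpgccd" -> "zmpgcd"
  "ewmjxkopqqd" -> "vndaobfghhu" -> "vndbfghh" -> "vndbfgh"
  "yunk" -> "pleb" -> "plb" -> "plb"
  "fmce" -> "wdtv" -> "wdtv" -> "wdtv"
  "lflhr" -> "cwcyi" -> "cwcy" -> "cwcy"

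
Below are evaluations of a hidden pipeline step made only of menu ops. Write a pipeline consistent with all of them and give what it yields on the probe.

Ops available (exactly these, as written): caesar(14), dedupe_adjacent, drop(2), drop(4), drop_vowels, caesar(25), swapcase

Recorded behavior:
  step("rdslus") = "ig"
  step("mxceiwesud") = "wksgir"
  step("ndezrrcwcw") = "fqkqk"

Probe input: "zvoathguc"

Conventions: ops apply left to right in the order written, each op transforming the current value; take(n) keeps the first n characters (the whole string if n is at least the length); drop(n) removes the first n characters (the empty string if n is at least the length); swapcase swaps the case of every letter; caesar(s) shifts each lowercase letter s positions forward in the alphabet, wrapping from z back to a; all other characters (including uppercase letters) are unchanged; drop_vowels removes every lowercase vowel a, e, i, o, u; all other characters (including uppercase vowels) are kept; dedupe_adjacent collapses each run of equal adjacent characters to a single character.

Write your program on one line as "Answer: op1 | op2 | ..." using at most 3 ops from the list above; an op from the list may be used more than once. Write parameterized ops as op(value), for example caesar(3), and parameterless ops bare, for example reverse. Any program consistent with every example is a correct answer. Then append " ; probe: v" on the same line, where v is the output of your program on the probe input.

drop(4) | dedupe_adjacent | caesar(14) ; probe: "hvuiq"

Check, running the answer program on each example:
  "rdslus" -> "us" -> "us" -> "ig"
  "mxceiwesud" -> "iwesud" -> "iwesud" -> "wksgir"
  "ndezrrcwcw" -> "rrcwcw" -> "rcwcw" -> "fqkqk"
  probe: "zvoathguc" -> "thguc" -> "thguc" -> "hvuiq"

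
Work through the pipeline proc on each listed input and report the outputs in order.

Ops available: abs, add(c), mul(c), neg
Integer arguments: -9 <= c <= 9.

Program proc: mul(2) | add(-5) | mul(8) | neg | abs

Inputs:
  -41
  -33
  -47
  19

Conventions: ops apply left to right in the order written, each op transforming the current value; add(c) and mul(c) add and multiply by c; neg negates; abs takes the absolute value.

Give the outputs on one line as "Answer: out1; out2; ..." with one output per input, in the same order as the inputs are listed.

Execution, op by op:
  -41 -> -82 -> -87 -> -696 -> 696 -> 696
  -33 -> -66 -> -71 -> -568 -> 568 -> 568
  -47 -> -94 -> -99 -> -792 -> 792 -> 792
  19 -> 38 -> 33 -> 264 -> -264 -> 264

696; 568; 792; 264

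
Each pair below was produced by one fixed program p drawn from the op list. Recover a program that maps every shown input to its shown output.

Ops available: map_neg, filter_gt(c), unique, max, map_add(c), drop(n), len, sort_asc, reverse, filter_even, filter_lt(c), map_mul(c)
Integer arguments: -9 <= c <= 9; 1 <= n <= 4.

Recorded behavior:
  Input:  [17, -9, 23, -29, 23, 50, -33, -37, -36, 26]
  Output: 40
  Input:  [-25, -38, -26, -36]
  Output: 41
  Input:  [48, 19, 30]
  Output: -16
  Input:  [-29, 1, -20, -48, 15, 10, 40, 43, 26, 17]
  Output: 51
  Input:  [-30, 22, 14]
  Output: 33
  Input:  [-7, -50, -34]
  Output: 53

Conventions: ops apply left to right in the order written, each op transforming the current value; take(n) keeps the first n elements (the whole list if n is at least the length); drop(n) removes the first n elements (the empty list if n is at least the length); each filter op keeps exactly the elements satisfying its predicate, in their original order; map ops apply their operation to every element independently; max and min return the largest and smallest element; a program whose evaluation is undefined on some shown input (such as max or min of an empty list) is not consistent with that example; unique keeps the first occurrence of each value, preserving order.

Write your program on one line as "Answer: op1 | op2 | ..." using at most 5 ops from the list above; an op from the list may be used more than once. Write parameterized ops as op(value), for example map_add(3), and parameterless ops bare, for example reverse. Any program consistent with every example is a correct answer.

map_add(-3) | unique | map_neg | reverse | max

Check, running the answer program on each example:
  [17, -9, 23, -29, 23, 50, -33, -37, -36, 26] -> [14, -12, 20, -32, 20, 47, -36, -40, -39, 23] -> [14, -12, 20, -32, 47, -36, -40, -39, 23] -> [-14, 12, -20, 32, -47, 36, 40, 39, -23] -> [-23, 39, 40, 36, -47, 32, -20, 12, -14] -> 40
  [-25, -38, -26, -36] -> [-28, -41, -29, -39] -> [-28, -41, -29, -39] -> [28, 41, 29, 39] -> [39, 29, 41, 28] -> 41
  [48, 19, 30] -> [45, 16, 27] -> [45, 16, 27] -> [-45, -16, -27] -> [-27, -16, -45] -> -16
  [-29, 1, -20, -48, 15, 10, 40, 43, 26, 17] -> [-32, -2, -23, -51, 12, 7, 37, 40, 23, 14] -> [-32, -2, -23, -51, 12, 7, 37, 40, 23, 14] -> [32, 2, 23, 51, -12, -7, -37, -40, -23, -14] -> [-14, -23, -40, -37, -7, -12, 51, 23, 2, 32] -> 51
  [-30, 22, 14] -> [-33, 19, 11] -> [-33, 19, 11] -> [33, -19, -11] -> [-11, -19, 33] -> 33
  [-7, -50, -34] -> [-10, -53, -37] -> [-10, -53, -37] -> [10, 53, 37] -> [37, 53, 10] -> 53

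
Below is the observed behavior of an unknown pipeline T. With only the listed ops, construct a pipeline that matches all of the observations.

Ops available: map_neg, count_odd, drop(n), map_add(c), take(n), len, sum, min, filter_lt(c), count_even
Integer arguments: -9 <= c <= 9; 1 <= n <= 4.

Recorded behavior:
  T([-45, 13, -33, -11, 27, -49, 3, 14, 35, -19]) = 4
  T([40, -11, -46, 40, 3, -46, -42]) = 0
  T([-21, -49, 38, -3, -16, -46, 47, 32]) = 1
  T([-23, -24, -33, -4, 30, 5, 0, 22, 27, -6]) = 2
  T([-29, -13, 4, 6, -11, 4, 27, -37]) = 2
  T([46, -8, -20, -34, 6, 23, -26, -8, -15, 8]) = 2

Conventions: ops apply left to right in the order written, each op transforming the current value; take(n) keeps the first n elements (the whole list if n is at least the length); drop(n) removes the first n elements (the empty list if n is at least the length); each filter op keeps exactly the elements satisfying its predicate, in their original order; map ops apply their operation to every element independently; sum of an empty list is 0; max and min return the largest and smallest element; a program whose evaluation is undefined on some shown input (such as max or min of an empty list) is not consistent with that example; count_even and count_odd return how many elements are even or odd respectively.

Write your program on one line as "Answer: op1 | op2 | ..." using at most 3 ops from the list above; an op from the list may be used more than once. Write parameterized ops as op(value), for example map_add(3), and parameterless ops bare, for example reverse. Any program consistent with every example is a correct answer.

drop(4) | drop(1) | count_odd

Check, running the answer program on each example:
  [-45, 13, -33, -11, 27, -49, 3, 14, 35, -19] -> [27, -49, 3, 14, 35, -19] -> [-49, 3, 14, 35, -19] -> 4
  [40, -11, -46, 40, 3, -46, -42] -> [3, -46, -42] -> [-46, -42] -> 0
  [-21, -49, 38, -3, -16, -46, 47, 32] -> [-16, -46, 47, 32] -> [-46, 47, 32] -> 1
  [-23, -24, -33, -4, 30, 5, 0, 22, 27, -6] -> [30, 5, 0, 22, 27, -6] -> [5, 0, 22, 27, -6] -> 2
  [-29, -13, 4, 6, -11, 4, 27, -37] -> [-11, 4, 27, -37] -> [4, 27, -37] -> 2
  [46, -8, -20, -34, 6, 23, -26, -8, -15, 8] -> [6, 23, -26, -8, -15, 8] -> [23, -26, -8, -15, 8] -> 2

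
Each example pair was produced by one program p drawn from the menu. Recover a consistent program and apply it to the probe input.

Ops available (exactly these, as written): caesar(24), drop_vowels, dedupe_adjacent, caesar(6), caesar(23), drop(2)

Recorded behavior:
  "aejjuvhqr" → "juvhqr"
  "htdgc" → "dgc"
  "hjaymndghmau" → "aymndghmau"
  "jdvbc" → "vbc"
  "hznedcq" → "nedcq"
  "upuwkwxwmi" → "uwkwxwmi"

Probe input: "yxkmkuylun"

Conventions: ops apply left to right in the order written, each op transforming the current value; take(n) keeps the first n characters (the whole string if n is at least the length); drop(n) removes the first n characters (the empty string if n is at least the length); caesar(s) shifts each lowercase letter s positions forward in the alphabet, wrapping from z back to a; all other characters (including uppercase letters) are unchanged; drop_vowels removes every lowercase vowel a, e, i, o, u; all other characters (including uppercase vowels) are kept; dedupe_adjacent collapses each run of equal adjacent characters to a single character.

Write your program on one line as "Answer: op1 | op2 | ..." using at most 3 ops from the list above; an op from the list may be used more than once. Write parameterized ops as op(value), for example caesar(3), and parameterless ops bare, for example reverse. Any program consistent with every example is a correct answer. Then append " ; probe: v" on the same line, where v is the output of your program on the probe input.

dedupe_adjacent | drop(2) ; probe: "kmkuylun"

Check, running the answer program on each example:
  "aejjuvhqr" -> "aejuvhqr" -> "juvhqr"
  "htdgc" -> "htdgc" -> "dgc"
  "hjaymndghmau" -> "hjaymndghmau" -> "aymndghmau"
  "jdvbc" -> "jdvbc" -> "vbc"
  "hznedcq" -> "hznedcq" -> "nedcq"
  "upuwkwxwmi" -> "upuwkwxwmi" -> "uwkwxwmi"
  probe: "yxkmkuylun" -> "yxkmkuylun" -> "kmkuylun"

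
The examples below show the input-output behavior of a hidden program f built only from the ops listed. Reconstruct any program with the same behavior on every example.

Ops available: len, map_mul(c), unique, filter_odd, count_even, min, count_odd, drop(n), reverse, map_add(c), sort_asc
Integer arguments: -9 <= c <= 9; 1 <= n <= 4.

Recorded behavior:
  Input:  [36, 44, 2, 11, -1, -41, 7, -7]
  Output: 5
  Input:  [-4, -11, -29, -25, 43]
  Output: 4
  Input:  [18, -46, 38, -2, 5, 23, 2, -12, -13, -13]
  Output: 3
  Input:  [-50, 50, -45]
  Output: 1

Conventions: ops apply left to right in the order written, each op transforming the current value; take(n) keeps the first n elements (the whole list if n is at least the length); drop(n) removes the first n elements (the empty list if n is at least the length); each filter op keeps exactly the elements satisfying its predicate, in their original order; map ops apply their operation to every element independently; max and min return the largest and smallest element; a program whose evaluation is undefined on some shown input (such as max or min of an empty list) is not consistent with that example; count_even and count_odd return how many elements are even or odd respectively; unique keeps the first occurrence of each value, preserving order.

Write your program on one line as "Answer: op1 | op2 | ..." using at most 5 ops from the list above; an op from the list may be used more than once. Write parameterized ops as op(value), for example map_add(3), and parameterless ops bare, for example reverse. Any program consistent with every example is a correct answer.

reverse | filter_odd | map_mul(-6) | unique | count_even

Check, running the answer program on each example:
  [36, 44, 2, 11, -1, -41, 7, -7] -> [-7, 7, -41, -1, 11, 2, 44, 36] -> [-7, 7, -41, -1, 11] -> [42, -42, 246, 6, -66] -> [42, -42, 246, 6, -66] -> 5
  [-4, -11, -29, -25, 43] -> [43, -25, -29, -11, -4] -> [43, -25, -29, -11] -> [-258, 150, 174, 66] -> [-258, 150, 174, 66] -> 4
  [18, -46, 38, -2, 5, 23, 2, -12, -13, -13] -> [-13, -13, -12, 2, 23, 5, -2, 38, -46, 18] -> [-13, -13, 23, 5] -> [78, 78, -138, -30] -> [78, -138, -30] -> 3
  [-50, 50, -45] -> [-45, 50, -50] -> [-45] -> [270] -> [270] -> 1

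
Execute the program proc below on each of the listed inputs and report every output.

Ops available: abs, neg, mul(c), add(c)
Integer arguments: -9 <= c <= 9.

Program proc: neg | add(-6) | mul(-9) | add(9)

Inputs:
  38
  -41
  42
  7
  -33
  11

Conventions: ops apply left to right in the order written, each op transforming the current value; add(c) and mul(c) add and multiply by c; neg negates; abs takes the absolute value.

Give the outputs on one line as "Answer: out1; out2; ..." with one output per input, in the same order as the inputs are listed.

Execution, op by op:
  38 -> -38 -> -44 -> 396 -> 405
  -41 -> 41 -> 35 -> -315 -> -306
  42 -> -42 -> -48 -> 432 -> 441
  7 -> -7 -> -13 -> 117 -> 126
  -33 -> 33 -> 27 -> -243 -> -234
  11 -> -11 -> -17 -> 153 -> 162

405; -306; 441; 126; -234; 162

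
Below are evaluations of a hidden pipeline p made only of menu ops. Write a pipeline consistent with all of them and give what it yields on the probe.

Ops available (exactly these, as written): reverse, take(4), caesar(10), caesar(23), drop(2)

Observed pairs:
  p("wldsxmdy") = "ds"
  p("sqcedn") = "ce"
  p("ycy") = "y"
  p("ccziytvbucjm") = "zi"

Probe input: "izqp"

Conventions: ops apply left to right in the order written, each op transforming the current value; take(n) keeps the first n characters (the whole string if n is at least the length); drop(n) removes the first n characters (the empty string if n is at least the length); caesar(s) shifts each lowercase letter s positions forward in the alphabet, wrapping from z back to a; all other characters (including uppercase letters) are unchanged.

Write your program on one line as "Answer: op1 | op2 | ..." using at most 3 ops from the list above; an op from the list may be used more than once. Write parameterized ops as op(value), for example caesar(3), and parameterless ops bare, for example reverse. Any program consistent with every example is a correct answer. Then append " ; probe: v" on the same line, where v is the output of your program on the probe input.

take(4) | drop(2) ; probe: "qp"

Check, running the answer program on each example:
  "wldsxmdy" -> "wlds" -> "ds"
  "sqcedn" -> "sqce" -> "ce"
  "ycy" -> "ycy" -> "y"
  "ccziytvbucjm" -> "cczi" -> "zi"
  probe: "izqp" -> "izqp" -> "qp"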